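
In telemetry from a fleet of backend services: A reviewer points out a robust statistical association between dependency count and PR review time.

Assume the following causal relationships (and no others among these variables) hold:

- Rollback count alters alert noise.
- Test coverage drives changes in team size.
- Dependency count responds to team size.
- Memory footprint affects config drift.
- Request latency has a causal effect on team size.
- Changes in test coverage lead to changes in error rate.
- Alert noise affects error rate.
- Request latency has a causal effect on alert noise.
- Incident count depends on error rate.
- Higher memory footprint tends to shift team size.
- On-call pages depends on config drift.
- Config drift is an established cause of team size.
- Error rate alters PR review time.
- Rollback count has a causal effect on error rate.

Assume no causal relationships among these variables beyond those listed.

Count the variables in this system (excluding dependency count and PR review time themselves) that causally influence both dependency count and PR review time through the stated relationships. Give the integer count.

2

The common causes are: request latency (to dependency count via request latency → team size → dependency count; to PR review time via request latency → alert noise → error rate → PR review time); test coverage (to dependency count via test coverage → team size → dependency count; to PR review time via test coverage → error rate → PR review time).
Every other variable lacks a causal path to at least one of dependency count and PR review time.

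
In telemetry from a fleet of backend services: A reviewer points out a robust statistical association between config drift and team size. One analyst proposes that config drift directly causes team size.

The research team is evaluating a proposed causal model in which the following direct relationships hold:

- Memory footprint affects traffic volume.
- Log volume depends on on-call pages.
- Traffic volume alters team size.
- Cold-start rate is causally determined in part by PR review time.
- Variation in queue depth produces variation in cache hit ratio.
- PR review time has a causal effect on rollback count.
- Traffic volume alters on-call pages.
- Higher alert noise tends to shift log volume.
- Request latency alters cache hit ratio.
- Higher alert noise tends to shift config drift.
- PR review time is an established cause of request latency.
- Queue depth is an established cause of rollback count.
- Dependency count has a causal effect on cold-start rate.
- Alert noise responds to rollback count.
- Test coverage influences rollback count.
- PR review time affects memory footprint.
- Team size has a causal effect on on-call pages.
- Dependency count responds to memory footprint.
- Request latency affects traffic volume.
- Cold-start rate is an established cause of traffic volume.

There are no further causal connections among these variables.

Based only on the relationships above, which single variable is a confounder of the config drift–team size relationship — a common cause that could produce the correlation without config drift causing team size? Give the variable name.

PR review time

PR review time has a causal path to config drift (PR review time → rollback count → alert noise → config drift) and a separate causal path to team size (PR review time → cold-start rate → traffic volume → team size), so it is a common cause of both.
No stated relationship gives config drift a causal route to team size, so the correlation is explained by the shared upstream cause rather than a direct effect.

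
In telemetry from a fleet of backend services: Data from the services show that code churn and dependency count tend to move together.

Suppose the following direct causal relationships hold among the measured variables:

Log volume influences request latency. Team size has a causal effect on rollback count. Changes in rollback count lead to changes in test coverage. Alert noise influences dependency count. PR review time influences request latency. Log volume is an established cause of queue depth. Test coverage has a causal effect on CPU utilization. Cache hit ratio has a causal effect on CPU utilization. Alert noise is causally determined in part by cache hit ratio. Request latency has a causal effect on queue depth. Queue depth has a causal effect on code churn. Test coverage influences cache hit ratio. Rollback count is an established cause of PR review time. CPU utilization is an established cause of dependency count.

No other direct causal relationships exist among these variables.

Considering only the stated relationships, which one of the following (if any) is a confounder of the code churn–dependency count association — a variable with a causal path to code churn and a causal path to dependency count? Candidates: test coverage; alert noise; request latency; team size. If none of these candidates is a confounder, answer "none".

team size

Team size causes code churn (team size → rollback count → PR review time → request latency → queue depth → code churn) and also causes dependency count (team size → rollback count → test coverage → CPU utilization → dependency count); it is a common cause of both.
Each of the other candidates lacks a causal path to at least one of code churn and dependency count, so they do not confound the relationship.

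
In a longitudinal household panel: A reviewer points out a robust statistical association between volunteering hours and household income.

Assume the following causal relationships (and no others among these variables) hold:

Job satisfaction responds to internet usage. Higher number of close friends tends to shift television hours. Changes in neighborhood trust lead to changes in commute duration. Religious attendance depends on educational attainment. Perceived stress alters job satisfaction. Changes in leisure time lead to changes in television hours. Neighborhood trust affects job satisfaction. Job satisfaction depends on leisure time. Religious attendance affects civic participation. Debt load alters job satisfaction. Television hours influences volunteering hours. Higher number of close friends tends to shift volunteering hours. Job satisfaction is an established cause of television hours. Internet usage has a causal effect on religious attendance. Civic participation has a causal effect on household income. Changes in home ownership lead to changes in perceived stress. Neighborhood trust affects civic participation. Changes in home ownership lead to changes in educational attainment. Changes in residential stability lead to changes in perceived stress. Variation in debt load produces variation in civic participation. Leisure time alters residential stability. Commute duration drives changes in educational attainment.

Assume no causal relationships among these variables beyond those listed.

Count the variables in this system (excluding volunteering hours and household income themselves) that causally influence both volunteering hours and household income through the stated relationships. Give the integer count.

The common causes are: debt load (to volunteering hours via debt load → job satisfaction → television hours → volunteering hours; to household income via debt load → civic participation → household income); home ownership (to volunteering hours via home ownership → perceived stress → job satisfaction → television hours → volunteering hours; to household income via home ownership → educational attainment → religious attendance → civic participation → household income); internet usage (to volunteering hours via internet usage → job satisfaction → television hours → volunteering hours; to household income via internet usage → religious attendance → civic participation → household income); neighborhood trust (to volunteering hours via neighborhood trust → job satisfaction → television hours → volunteering hours; to household income via neighborhood trust → civic participation → household income).
Every other variable lacks a causal path to at least one of volunteering hours and household income.

4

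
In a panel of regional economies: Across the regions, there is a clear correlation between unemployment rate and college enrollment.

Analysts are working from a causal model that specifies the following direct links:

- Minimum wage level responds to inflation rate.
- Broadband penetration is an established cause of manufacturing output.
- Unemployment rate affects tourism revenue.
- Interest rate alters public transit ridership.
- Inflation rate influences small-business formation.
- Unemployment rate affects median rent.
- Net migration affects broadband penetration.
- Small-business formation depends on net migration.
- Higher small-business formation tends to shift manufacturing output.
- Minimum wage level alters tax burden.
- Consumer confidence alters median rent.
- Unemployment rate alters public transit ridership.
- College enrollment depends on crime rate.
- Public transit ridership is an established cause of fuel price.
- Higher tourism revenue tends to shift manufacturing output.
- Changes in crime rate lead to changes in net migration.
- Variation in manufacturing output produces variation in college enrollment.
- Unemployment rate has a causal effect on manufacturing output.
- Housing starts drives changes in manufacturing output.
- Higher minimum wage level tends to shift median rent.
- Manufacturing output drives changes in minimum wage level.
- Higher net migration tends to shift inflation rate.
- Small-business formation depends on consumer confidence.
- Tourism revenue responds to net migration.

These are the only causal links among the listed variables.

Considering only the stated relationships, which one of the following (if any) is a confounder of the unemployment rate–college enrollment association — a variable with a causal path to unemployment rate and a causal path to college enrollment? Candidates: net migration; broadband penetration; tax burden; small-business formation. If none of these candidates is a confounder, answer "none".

None of the listed candidates has causal paths to both unemployment rate and college enrollment in the stated relationships, so none is a common cause.

none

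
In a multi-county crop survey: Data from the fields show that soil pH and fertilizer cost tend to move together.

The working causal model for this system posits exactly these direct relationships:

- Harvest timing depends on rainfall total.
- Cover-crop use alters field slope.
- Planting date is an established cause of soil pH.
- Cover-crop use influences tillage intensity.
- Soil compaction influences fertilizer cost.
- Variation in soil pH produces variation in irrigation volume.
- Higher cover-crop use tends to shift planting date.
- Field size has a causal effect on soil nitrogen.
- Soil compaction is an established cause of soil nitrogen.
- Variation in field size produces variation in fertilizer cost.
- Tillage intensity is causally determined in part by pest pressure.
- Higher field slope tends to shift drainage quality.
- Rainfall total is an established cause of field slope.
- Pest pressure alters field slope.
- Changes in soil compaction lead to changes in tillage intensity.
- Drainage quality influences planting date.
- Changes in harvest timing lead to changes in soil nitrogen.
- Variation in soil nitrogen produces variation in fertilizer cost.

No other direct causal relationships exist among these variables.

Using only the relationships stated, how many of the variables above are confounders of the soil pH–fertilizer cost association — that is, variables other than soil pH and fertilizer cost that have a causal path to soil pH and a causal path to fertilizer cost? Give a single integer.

1

The common causes are: rainfall total (to soil pH via rainfall total → field slope → drainage quality → planting date → soil pH; to fertilizer cost via rainfall total → harvest timing → soil nitrogen → fertilizer cost).
Every other variable lacks a causal path to at least one of soil pH and fertilizer cost.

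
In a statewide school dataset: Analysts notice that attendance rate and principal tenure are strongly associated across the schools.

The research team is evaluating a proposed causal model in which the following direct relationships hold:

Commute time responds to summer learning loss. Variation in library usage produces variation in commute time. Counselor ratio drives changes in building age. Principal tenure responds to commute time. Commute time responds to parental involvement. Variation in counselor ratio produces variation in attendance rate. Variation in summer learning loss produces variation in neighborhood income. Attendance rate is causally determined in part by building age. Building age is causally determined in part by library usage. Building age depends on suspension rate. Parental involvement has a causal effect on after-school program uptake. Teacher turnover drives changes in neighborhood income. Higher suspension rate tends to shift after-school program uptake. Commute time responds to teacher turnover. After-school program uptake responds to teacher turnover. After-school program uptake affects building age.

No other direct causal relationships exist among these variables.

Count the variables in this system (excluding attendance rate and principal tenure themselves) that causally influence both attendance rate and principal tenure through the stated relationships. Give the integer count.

The common causes are: library usage (to attendance rate via library usage → building age → attendance rate; to principal tenure via library usage → commute time → principal tenure); parental involvement (to attendance rate via parental involvement → after-school program uptake → building age → attendance rate; to principal tenure via parental involvement → commute time → principal tenure); teacher turnover (to attendance rate via teacher turnover → after-school program uptake → building age → attendance rate; to principal tenure via teacher turnover → commute time → principal tenure).
Every other variable lacks a causal path to at least one of attendance rate and principal tenure.

3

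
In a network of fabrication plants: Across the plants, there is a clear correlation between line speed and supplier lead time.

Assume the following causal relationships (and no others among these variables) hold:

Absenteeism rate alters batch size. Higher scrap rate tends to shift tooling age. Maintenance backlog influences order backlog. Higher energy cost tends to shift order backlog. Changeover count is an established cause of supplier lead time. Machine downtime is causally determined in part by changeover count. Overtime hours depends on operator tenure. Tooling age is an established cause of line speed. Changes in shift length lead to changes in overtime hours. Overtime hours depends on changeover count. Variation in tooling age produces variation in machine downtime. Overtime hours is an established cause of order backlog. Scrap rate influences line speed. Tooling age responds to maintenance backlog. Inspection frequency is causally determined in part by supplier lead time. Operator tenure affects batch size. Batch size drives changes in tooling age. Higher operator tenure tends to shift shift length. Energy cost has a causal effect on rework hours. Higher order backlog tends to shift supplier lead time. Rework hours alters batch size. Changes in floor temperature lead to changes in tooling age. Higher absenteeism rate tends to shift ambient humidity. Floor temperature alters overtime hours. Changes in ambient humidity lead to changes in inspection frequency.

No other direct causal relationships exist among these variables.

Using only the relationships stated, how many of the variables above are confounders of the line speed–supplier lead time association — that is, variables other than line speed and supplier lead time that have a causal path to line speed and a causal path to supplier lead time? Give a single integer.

The common causes are: energy cost (to line speed via energy cost → rework hours → batch size → tooling age → line speed; to supplier lead time via energy cost → order backlog → supplier lead time); floor temperature (to line speed via floor temperature → tooling age → line speed; to supplier lead time via floor temperature → overtime hours → order backlog → supplier lead time); maintenance backlog (to line speed via maintenance backlog → tooling age → line speed; to supplier lead time via maintenance backlog → order backlog → supplier lead time); operator tenure (to line speed via operator tenure → batch size → tooling age → line speed; to supplier lead time via operator tenure → overtime hours → order backlog → supplier lead time).
Every other variable lacks a causal path to at least one of line speed and supplier lead time.

4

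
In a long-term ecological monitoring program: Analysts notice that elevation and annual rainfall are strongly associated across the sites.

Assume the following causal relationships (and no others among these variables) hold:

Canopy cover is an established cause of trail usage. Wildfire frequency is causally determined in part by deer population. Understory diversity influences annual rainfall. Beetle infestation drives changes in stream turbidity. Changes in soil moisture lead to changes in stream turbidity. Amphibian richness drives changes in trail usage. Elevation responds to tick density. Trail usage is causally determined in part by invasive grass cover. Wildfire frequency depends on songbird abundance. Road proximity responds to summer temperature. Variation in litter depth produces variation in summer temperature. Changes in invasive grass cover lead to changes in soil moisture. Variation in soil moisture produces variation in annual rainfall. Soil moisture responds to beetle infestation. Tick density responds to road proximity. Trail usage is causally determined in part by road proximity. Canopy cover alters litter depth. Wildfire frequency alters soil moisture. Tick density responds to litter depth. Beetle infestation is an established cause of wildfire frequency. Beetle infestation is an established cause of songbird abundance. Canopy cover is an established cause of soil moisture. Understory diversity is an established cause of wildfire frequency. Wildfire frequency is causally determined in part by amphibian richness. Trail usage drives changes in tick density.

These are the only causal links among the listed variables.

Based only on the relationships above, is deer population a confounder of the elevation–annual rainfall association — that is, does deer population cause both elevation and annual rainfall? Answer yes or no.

no

Deer population has no stated causal path to elevation. A confounder must cause both variables, so deer population does not qualify.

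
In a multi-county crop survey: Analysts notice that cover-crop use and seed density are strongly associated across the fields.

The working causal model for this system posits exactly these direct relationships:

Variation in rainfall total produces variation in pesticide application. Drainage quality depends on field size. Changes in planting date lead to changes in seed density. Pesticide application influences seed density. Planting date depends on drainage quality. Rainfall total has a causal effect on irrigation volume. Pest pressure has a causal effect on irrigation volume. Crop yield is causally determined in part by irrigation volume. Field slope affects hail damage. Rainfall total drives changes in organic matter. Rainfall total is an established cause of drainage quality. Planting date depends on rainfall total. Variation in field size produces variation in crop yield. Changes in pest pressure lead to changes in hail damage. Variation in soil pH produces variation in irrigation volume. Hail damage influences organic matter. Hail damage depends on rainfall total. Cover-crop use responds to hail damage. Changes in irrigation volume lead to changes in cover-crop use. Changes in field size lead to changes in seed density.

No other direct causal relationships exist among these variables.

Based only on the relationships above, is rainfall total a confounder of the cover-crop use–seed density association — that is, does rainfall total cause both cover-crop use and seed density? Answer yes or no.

yes

Rainfall total has a causal path to cover-crop use (rainfall total → hail damage → cover-crop use) and to seed density (rainfall total → pesticide application → seed density), so it is a common cause of both — a confounder.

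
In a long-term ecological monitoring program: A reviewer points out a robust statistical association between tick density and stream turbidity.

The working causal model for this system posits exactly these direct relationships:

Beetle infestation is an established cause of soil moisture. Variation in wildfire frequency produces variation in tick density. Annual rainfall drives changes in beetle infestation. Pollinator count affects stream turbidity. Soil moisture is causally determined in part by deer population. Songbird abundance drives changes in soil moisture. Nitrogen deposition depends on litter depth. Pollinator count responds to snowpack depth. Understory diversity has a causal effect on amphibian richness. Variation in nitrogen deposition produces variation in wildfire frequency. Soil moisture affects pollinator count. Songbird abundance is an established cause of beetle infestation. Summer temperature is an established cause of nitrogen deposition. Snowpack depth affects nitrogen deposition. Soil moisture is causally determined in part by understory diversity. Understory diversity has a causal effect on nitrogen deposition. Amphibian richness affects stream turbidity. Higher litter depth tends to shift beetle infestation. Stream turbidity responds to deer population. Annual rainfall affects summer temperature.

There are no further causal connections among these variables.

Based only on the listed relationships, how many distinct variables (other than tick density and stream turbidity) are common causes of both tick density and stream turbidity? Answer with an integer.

4

The common causes are: annual rainfall (to tick density via annual rainfall → summer temperature → nitrogen deposition → wildfire frequency → tick density; to stream turbidity via annual rainfall → beetle infestation → soil moisture → pollinator count → stream turbidity); litter depth (to tick density via litter depth → nitrogen deposition → wildfire frequency → tick density; to stream turbidity via litter depth → beetle infestation → soil moisture → pollinator count → stream turbidity); snowpack depth (to tick density via snowpack depth → nitrogen deposition → wildfire frequency → tick density; to stream turbidity via snowpack depth → pollinator count → stream turbidity); understory diversity (to tick density via understory diversity → nitrogen deposition → wildfire frequency → tick density; to stream turbidity via understory diversity → amphibian richness → stream turbidity).
Every other variable lacks a causal path to at least one of tick density and stream turbidity.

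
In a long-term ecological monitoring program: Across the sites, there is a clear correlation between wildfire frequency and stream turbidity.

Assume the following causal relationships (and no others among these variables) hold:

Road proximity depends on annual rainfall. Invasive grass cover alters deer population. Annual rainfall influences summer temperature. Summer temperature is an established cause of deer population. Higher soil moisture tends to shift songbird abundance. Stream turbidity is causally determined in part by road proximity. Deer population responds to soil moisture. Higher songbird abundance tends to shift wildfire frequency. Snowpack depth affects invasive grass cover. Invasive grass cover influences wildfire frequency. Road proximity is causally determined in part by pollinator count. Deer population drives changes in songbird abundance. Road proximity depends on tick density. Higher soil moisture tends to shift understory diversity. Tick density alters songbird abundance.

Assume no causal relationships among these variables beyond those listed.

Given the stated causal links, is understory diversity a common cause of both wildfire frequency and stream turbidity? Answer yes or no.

Understory diversity has no stated causal path to either wildfire frequency or stream turbidity. A confounder must cause both variables, so understory diversity does not qualify.

no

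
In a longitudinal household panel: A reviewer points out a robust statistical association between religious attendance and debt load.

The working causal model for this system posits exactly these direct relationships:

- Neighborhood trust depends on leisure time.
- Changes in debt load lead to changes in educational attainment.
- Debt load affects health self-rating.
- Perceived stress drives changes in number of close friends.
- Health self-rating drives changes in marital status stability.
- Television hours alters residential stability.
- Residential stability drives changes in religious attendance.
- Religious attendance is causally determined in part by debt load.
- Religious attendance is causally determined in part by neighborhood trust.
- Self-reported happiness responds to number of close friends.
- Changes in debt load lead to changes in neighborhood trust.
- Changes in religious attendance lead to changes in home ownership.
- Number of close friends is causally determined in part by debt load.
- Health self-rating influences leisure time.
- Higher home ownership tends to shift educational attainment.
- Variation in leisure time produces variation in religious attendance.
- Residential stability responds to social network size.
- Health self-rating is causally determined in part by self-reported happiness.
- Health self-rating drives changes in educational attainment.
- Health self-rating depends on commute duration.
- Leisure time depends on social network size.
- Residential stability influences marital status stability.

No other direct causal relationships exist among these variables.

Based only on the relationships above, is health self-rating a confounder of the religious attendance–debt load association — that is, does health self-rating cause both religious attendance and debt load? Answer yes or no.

no

Health self-rating has no stated causal path to debt load. A confounder must cause both variables, so health self-rating does not qualify.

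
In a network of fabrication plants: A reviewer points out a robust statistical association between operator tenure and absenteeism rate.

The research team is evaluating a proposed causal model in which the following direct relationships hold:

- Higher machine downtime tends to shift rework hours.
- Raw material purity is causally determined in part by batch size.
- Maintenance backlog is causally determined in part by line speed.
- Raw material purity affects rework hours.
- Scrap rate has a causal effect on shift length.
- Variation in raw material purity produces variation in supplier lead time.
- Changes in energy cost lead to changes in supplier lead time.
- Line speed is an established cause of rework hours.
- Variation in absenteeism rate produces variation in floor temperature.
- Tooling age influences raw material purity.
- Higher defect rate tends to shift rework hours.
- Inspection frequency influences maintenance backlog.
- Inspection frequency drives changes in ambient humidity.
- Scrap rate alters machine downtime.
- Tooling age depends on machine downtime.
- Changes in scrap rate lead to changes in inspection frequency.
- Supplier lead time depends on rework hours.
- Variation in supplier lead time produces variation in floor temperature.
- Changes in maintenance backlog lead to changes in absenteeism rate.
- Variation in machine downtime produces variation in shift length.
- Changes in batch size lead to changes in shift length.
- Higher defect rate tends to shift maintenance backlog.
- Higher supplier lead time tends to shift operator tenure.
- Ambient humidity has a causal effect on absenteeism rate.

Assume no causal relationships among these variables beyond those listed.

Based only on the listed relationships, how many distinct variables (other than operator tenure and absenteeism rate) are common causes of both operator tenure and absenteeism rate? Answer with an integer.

The common causes are: defect rate (to operator tenure via defect rate → rework hours → supplier lead time → operator tenure; to absenteeism rate via defect rate → maintenance backlog → absenteeism rate); line speed (to operator tenure via line speed → rework hours → supplier lead time → operator tenure; to absenteeism rate via line speed → maintenance backlog → absenteeism rate); scrap rate (to operator tenure via scrap rate → machine downtime → rework hours → supplier lead time → operator tenure; to absenteeism rate via scrap rate → inspection frequency → maintenance backlog → absenteeism rate).
Every other variable lacks a causal path to at least one of operator tenure and absenteeism rate.

3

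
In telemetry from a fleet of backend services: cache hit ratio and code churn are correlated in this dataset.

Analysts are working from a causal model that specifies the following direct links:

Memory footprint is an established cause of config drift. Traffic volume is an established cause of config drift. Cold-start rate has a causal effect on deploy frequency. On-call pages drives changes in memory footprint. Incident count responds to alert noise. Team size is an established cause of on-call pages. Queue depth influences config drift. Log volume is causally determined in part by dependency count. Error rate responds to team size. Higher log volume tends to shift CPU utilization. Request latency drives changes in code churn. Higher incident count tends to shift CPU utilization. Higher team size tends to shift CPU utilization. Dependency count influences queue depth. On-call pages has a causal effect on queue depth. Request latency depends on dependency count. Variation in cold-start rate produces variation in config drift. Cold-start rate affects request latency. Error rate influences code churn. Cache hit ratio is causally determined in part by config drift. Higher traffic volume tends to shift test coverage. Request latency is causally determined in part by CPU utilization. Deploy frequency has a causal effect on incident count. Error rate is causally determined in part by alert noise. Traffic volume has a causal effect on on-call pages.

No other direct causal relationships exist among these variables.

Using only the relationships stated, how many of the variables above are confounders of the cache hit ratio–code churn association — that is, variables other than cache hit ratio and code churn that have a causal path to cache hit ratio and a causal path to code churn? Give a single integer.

3

The common causes are: cold-start rate (to cache hit ratio via cold-start rate → config drift → cache hit ratio; to code churn via cold-start rate → request latency → code churn); dependency count (to cache hit ratio via dependency count → queue depth → config drift → cache hit ratio; to code churn via dependency count → request latency → code churn); team size (to cache hit ratio via team size → on-call pages → memory footprint → config drift → cache hit ratio; to code churn via team size → error rate → code churn).
Every other variable lacks a causal path to at least one of cache hit ratio and code churn.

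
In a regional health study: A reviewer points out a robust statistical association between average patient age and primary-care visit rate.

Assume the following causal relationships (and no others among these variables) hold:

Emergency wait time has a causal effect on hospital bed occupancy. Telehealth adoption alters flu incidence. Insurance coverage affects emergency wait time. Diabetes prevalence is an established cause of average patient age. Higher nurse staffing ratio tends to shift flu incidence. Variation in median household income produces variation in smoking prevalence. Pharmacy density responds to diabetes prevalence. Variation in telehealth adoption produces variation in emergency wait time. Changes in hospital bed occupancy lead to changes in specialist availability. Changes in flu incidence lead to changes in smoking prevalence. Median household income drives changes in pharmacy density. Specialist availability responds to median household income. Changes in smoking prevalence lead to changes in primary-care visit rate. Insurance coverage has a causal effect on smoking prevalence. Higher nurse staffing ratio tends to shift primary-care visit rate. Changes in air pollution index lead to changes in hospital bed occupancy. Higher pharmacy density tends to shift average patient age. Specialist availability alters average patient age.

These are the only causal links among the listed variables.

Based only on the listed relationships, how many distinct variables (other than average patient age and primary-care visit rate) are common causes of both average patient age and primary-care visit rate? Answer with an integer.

3

The common causes are: insurance coverage (to average patient age via insurance coverage → emergency wait time → hospital bed occupancy → specialist availability → average patient age; to primary-care visit rate via insurance coverage → smoking prevalence → primary-care visit rate); median household income (to average patient age via median household income → pharmacy density → average patient age; to primary-care visit rate via median household income → smoking prevalence → primary-care visit rate); telehealth adoption (to average patient age via telehealth adoption → emergency wait time → hospital bed occupancy → specialist availability → average patient age; to primary-care visit rate via telehealth adoption → flu incidence → smoking prevalence → primary-care visit rate).
Every other variable lacks a causal path to at least one of average patient age and primary-care visit rate.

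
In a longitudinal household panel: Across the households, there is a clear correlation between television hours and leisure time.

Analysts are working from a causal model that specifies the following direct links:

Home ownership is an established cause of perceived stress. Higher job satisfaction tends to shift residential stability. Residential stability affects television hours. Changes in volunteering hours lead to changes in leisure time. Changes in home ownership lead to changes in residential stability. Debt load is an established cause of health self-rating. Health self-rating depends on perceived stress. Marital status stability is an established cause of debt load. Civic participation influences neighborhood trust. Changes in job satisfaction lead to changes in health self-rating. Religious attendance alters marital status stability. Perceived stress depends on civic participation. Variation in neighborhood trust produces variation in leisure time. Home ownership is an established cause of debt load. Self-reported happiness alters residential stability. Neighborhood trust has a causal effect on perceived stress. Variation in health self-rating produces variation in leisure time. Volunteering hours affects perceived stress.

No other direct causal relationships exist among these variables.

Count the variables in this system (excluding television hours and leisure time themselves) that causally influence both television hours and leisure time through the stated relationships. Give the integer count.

2

The common causes are: home ownership (to television hours via home ownership → residential stability → television hours; to leisure time via home ownership → perceived stress → health self-rating → leisure time); job satisfaction (to television hours via job satisfaction → residential stability → television hours; to leisure time via job satisfaction → health self-rating → leisure time).
Every other variable lacks a causal path to at least one of television hours and leisure time.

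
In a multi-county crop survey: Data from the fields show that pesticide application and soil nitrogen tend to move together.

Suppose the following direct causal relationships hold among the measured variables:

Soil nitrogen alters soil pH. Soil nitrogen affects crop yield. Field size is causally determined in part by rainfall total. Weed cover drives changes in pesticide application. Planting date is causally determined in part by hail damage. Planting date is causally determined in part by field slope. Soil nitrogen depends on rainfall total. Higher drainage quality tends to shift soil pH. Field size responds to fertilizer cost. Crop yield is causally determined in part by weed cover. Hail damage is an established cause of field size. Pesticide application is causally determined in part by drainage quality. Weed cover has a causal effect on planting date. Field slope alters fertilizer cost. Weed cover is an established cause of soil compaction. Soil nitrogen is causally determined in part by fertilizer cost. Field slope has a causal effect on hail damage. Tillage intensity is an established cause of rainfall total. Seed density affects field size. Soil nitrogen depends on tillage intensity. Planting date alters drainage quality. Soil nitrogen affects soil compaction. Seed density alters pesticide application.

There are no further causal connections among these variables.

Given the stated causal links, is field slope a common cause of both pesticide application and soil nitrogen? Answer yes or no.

Field slope has a causal path to pesticide application (field slope → planting date → drainage quality → pesticide application) and to soil nitrogen (field slope → fertilizer cost → soil nitrogen), so it is a common cause of both — a confounder.

yes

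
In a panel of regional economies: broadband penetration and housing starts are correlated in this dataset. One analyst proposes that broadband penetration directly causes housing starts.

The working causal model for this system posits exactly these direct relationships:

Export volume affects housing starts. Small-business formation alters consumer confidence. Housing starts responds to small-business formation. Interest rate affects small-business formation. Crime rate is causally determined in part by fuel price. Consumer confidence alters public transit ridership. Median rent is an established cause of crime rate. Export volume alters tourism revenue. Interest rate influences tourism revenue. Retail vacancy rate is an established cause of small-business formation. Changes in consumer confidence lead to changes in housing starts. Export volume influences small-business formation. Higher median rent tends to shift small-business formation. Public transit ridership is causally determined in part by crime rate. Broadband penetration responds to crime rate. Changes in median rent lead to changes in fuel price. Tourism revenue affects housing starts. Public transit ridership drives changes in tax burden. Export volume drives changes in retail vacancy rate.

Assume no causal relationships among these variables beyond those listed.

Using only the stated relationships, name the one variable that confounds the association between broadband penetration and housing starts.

Median rent has a causal path to broadband penetration (median rent → crime rate → broadband penetration) and a separate causal path to housing starts (median rent → small-business formation → housing starts), so it is a common cause of both.
No stated relationship gives broadband penetration a causal route to housing starts, so the correlation is explained by the shared upstream cause rather than a direct effect.

median rent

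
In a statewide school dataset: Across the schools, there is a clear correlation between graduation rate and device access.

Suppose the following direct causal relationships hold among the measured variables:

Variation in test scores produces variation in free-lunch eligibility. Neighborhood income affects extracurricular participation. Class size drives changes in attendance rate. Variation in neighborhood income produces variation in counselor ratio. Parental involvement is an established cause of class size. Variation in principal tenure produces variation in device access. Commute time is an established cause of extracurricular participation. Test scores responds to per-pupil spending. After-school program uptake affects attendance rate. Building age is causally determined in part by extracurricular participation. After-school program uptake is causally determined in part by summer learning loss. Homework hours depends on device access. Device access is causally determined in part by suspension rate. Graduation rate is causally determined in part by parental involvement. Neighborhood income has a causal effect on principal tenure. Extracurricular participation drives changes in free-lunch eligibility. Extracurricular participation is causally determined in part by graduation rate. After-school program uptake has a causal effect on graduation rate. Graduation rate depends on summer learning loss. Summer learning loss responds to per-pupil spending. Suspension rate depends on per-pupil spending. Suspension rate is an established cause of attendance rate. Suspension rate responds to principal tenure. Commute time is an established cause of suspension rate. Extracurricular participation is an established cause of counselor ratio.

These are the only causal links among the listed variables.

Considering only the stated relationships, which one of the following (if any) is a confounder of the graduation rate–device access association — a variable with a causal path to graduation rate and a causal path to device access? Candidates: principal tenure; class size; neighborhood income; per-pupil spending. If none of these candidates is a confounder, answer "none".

per-pupil spending

Per-pupil spending causes graduation rate (per-pupil spending → summer learning loss → graduation rate) and also causes device access (per-pupil spending → suspension rate → device access); it is a common cause of both.
Each of the other candidates lacks a causal path to at least one of graduation rate and device access, so they do not confound the relationship.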